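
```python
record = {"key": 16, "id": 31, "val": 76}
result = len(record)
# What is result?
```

Trace:
`record = {"key": 16, "id": 31, "val": 76}` → record = {'key': 16, 'id': 31, 'val': 76}
`result = len(record)` → result = 3
So result = 3

Answer: 3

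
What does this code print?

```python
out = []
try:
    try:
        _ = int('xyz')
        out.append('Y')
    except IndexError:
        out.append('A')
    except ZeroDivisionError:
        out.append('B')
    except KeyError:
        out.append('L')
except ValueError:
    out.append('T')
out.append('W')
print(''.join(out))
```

Execution trace: 'T' (outer except ValueError) → 'W' (after the try/except). Output: TW

Answer: TW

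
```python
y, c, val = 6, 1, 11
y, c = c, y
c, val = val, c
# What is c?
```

Trace:
`y, c, val = 6, 1, 11` → y = 6; c = 1; val = 11
`y, c = c, y` → y = 1; c = 6
`c, val = val, c` → c = 11; val = 6
So c = 11

Answer: 11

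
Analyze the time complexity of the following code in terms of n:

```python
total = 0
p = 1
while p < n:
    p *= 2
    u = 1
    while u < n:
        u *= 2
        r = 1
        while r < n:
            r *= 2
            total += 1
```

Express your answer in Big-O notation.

Each loop level contributes: log n × log n × log n. Multiplying the contributions gives O(log^3 n).

Answer: O(log^3 n)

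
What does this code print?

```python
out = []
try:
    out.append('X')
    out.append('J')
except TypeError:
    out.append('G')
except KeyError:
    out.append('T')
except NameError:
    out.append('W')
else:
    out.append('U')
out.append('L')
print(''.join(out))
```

Execution trace: 'X' (try body) → 'J' (try body, no exception) → 'U' (else) → 'L' (after the try/except). Output: XJUL

Answer: XJUL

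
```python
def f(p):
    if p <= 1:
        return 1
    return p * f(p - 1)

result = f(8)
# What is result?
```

f(8) = 8 * 7 * 6 * 5 * 4 * 3 * 2 * 1 = 40320

Answer: 40320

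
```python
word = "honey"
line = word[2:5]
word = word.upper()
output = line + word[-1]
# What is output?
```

Trace:
`word = "honey"` → word = 'honey'
`line = word[2:5]` → line = 'ney'
`word = word.upper()` → word = 'HONEY'
`output = line + word[-1]` → output = 'neyY'
So output = 'neyY'

Answer: 'neyY'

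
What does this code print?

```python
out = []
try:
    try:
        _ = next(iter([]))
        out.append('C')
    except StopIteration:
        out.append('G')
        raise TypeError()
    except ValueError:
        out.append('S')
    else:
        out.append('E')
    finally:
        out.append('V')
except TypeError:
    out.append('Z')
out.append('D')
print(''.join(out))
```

Execution trace: 'G' (inner except StopIteration) → 'V' (inner finally) → 'Z' (outer except TypeError) → 'D' (after the try/except). Output: GVZD

Answer: GVZD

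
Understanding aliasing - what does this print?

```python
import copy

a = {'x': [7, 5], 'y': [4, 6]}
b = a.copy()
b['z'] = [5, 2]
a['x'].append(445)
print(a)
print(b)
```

Key concept: shallow copy of dict with mutable values.
Step by step:
`a = {'x': [7, 5], 'y': [4, 6]}` → a = {'x': [7, 5], 'y': [4, 6]}
`b = a.copy()` → b = {'x': [7, 5], 'y': [4, 6]}
`b['z'] = [5, 2]` → b = {'x': [7, 5], 'y': [4, 6], 'z': [5, 2]}
`a['x'].append(445)` → a = {'x': [7, 5, 445], 'y': [4, 6]}; b = {'x': [7, 5, 445], 'y': [4, 6], 'z': [5, 2]}
`print(a)` → prints {'x': [7, 5, 445], 'y': [4, 6]}
`print(b)` → prints {'x': [7, 5, 445], 'y': [4, 6], 'z': [5, 2]}

Answer:
{'x': [7, 5, 445], 'y': [4, 6]}
{'x': [7, 5, 445], 'y': [4, 6], 'z': [5, 2]}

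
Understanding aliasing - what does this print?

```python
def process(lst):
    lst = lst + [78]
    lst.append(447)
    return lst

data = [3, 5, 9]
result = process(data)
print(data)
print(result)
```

Key concept: rebinding parameter vs mutation.
Step by step:
`data = [3, 5, 9]` → data = [3, 5, 9]
`result = process(data)` → result = [3, 5, 9, 78, 447]
`print(data)` → prints [3, 5, 9]
`print(result)` → prints [3, 5, 9, 78, 447]

Answer:
[3, 5, 9]
[3, 5, 9, 78, 447]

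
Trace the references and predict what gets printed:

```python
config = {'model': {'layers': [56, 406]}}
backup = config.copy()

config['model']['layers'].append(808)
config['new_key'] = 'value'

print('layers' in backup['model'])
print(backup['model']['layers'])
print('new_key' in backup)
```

Key concept: shallow copy gotcha with nested dict.
Step by step:
`config = {'model': {'layers': [56, 406]}}` → config = {'model': {'layers': [56, 406]}}
`backup = config.copy()` → backup = {'model': {'layers': [56, 406]}}
`config['model']['layers'].append(808)` → config = {'model': {'layers': [56, 406, 808]}}; backup = {'model': {'layers': [56, 406, 808]}}
`config['new_key'] = 'value'` → config = {'model': {'layers': [56, 406, 808]}, 'new_key': 'value'}
`print('layers' in backup['model'])` → prints True
`print(backup['model']['layers'])` → prints [56, 406, 808]
`print('new_key' in backup)` → prints False

Answer:
True
[56, 406, 808]
False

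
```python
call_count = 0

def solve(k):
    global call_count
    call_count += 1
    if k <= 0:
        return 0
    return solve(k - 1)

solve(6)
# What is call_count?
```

Linear recursion stepping by 1: 7 calls from k=6 down to ≤0.

Answer: 7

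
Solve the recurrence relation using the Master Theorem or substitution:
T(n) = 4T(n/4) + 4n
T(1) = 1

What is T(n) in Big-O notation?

By Master Theorem: a=4, b=4, f(n)=4n. Since log_4(4) = 1 and f(n) = Θ(n^1), Case 2 applies. T(n) = O(n log n).

Answer: O(n log n)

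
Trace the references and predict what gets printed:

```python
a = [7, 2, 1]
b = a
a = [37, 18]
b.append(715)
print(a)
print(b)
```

Key concept: rebinding vs mutation: a is rebound to a new list, b still points at the original.
Step by step:
`a = [7, 2, 1]` → a = [7, 2, 1]
`b = a` → b = [7, 2, 1] (same object as a)
`a = [37, 18]` → a = [37, 18]
`b.append(715)` → b = [7, 2, 1, 715]
`print(a)` → prints [37, 18]
`print(b)` → prints [7, 2, 1, 715]

Answer:
[37, 18]
[7, 2, 1, 715]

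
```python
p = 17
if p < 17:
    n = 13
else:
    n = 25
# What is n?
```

Trace:
`p = 17` → p = 17
`if p < 17: ...` → p < 17 is False, take else branch → n = 25
So n = 25

Answer: 25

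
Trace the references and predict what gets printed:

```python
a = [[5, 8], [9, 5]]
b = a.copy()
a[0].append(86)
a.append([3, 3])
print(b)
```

Key concept: shallow copy with nested lists.
Step by step:
`a = [[5, 8], [9, 5]]` → a = [[5, 8], [9, 5]]
`b = a.copy()` → b = [[5, 8], [9, 5]]
`a[0].append(86)` → a = [[5, 8, 86], [9, 5]]; b = [[5, 8, 86], [9, 5]]
`a.append([3, 3])` → a = [[5, 8, 86], [9, 5], [3, 3]]
`print(b)` → prints [[5, 8, 86], [9, 5]]

Answer: [[5, 8, 86], [9, 5]]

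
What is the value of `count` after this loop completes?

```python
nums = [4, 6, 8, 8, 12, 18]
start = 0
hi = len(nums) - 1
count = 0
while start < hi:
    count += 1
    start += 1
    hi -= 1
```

Iterations until pointers meet (list length 6)
`count` takes the values: 0 → 1 → 2 → 3

Answer: 3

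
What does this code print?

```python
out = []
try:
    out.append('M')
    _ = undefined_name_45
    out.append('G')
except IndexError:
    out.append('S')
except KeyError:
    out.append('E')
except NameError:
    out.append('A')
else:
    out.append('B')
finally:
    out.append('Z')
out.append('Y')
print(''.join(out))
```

Execution trace: 'M' (try body) → 'A' (except NameError) → 'Z' (finally) → 'Y' (after the try/except). Output: MAZY

Answer: MAZY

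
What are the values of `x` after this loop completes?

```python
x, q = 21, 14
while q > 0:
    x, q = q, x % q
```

GCD of 21 and 14
`x` takes the values: 21 → 14 → 7

Answer: 7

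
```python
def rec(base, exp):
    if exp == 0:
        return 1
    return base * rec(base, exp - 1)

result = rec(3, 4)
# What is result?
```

rec(3, 4) = 3 * 3 * 3 * 3 = 81

Answer: 81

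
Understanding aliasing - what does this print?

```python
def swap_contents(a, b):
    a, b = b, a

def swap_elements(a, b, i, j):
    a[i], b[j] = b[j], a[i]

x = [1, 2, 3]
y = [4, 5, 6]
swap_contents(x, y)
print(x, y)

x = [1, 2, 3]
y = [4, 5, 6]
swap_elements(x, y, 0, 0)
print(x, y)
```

Key concept: parameter rebinding vs mutation.
Step by step:
`x = [1, 2, 3]` → x = [1, 2, 3]
`y = [4, 5, 6]` → y = [4, 5, 6]
`swap_contents(x, y)` → no visible change to tracked variables
`print(x, y)` → prints [1, 2, 3] [4, 5, 6]
`x = [1, 2, 3]` → x = [1, 2, 3]
`y = [4, 5, 6]` → y = [4, 5, 6]
`swap_elements(x, y, 0, 0)` → x = [4, 2, 3]; y = [1, 5, 6]
`print(x, y)` → prints [4, 2, 3] [1, 5, 6]

Answer:
[1, 2, 3] [4, 5, 6]
[4, 2, 3] [1, 5, 6]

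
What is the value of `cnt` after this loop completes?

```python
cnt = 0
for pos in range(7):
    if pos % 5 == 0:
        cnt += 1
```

Count numbers divisible by 5 in range(7)
`cnt` takes the values: 0 → 1 → 2

Answer: 2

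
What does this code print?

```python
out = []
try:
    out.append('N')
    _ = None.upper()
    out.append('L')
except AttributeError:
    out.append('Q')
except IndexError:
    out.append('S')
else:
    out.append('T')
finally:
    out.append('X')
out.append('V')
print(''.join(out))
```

Execution trace: 'N' (try body) → 'Q' (except AttributeError) → 'X' (finally) → 'V' (after the try/except). Output: NQXV

Answer: NQXV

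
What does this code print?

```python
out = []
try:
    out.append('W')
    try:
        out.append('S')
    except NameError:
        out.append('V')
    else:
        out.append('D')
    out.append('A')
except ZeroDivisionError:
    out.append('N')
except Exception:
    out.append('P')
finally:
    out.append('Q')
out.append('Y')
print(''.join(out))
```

Execution trace: 'W' (try body) → 'S' (inner try body, no exception) → 'D' (inner else) → 'A' (try body, no exception) → 'Q' (finally) → 'Y' (after the try/except). Output: WSDAQY

Answer: WSDAQY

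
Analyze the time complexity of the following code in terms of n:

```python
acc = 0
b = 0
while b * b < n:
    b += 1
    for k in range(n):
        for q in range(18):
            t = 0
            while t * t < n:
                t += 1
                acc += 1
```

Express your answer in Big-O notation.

Each loop level contributes: √n × n × 1 × √n. Multiplying the contributions gives O(n^2).

Answer: O(n^2)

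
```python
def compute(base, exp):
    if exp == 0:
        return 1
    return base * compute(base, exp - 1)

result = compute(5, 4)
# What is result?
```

compute(5, 4) = 5 * 5 * 5 * 5 = 625

Answer: 625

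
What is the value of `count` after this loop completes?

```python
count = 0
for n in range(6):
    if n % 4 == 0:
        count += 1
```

Count numbers divisible by 4 in range(6)
`count` takes the values: 0 → 1 → 2

Answer: 2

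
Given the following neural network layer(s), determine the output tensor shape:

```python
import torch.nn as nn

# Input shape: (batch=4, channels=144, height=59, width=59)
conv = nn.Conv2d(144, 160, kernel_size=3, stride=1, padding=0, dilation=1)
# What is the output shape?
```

Input: (4, 144, 59, 59) -> Output: (4, 160, 57, 57)

Answer: (4, 160, 57, 57)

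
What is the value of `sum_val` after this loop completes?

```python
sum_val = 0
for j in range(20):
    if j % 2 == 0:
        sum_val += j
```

Sum of even numbers 0 to 19
`sum_val` takes the values: 0 → 2 → 6 → 12 → 20 → 30 → 42 → 56 → 72 → 90

Answer: 90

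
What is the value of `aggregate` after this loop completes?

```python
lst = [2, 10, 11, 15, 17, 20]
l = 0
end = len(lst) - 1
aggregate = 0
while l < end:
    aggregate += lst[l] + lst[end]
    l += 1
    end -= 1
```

Sum of pairs from ends
`aggregate` takes the values: 0 → 22 → 49 → 75

Answer: 75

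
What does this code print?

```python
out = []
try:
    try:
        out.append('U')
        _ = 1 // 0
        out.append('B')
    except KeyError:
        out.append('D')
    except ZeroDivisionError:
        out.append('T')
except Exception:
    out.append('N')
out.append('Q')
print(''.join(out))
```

Execution trace: 'U' (inner try body) → 'T' (inner except ZeroDivisionError) → 'Q' (after the try/except). Output: UTQ

Answer: UTQ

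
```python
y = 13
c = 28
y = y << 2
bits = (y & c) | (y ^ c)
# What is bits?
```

Trace:
`y = 13` → y = 13
`c = 28` → c = 28
`y = y << 2` → y = 52
`bits = (y & c) | (y ^ c)` → bits = 60
So bits = 60

Answer: 60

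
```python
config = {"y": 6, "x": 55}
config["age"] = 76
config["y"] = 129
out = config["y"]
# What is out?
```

Trace:
`config = {"y": 6, "x": 55}` → config = {'y': 6, 'x': 55}
`config["age"] = 76` → config = {'y': 6, 'x': 55, 'age': 76}
`config["y"] = 129` → config = {'y': 129, 'x': 55, 'age': 76}
`out = config["y"]` → out = 129
So out = 129

Answer: 129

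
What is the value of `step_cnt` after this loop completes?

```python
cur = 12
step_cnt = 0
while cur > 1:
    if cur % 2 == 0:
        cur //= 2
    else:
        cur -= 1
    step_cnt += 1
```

Steps to reduce 12 to 1
`step_cnt` takes the values: 0 → 1 → 2 → 3 → 4

Answer: 4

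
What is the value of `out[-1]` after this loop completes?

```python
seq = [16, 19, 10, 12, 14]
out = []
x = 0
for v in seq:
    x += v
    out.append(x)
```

Cumulative sum ends at 71
`out` takes the values: [] → [16] → [16, 35] → [16, 35, 45] → [16, 35, 45, 57] → [16, 35, 45, 57, 71]
So `out[-1]` = 71

Answer: 71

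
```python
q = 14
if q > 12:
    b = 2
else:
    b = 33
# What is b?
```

Trace:
`q = 14` → q = 14
`if q > 12: ...` → q > 12 is True → b = 2
So b = 2

Answer: 2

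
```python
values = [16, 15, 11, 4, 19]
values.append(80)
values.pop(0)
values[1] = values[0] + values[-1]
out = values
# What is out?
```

Trace:
`values = [16, 15, 11, 4, 19]` → values = [16, 15, 11, 4, 19]
`values.append(80)` → values = [16, 15, 11, 4, 19, 80]
`values.pop(0)` → values = [15, 11, 4, 19, 80]
`values[1] = values[0] + values[-1]` → values = [15, 95, 4, 19, 80]
`out = values` → out = [15, 95, 4, 19, 80]
So out = [15, 95, 4, 19, 80]

Answer: [15, 95, 4, 19, 80]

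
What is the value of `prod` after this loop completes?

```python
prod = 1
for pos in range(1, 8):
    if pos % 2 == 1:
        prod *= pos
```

Product of odd numbers 1 to 7
`prod` takes the values: 1 → 3 → 15 → 105

Answer: 105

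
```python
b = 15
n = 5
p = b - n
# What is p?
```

Trace:
`b = 15` → b = 15
`n = 5` → n = 5
`p = b - n` → p = 10
So p = 10

Answer: 10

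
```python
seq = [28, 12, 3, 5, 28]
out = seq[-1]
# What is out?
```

Trace:
`seq = [28, 12, 3, 5, 28]` → seq = [28, 12, 3, 5, 28]
`out = seq[-1]` → out = 28
So out = 28

Answer: 28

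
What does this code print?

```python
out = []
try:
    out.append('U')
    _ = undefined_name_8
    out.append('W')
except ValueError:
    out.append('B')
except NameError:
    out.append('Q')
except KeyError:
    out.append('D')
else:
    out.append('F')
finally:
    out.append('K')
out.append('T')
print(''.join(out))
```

Execution trace: 'U' (try body) → 'Q' (except NameError) → 'K' (finally) → 'T' (after the try/except). Output: UQKT

Answer: UQKT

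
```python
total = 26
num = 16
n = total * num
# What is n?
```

Trace:
`total = 26` → total = 26
`num = 16` → num = 16
`n = total * num` → n = 416
So n = 416

Answer: 416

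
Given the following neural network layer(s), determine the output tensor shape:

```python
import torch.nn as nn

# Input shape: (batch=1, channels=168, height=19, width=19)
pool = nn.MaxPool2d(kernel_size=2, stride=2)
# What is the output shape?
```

Input: (1, 168, 19, 19) -> Output: (1, 168, 9, 9)

Answer: (1, 168, 9, 9)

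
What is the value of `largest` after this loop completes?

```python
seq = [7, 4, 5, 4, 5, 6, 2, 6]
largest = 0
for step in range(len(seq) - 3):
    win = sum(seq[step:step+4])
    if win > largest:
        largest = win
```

Max sum of 4-element window in [7, 4, 5, 4, 5, 6, 2, 6]
`largest` takes the values: 0 → 20

Answer: 20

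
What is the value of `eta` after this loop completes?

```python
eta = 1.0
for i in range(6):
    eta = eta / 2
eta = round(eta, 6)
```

Halving LR 6 times: 1 / 2^6
`eta` takes the values: 1.0 → 0.5 → 0.25 → 0.125 → 0.0625 → 0.03125 → 0.015625

Answer: 0.015625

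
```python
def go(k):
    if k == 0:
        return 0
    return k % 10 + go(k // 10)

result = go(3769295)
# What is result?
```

Sum of digits of 3769295: 5 + 9 + 2 + 9 + 6 + 7 + 3 = 41

Answer: 41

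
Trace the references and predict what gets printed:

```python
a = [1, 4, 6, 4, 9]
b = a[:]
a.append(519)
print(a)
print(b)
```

Key concept: slice [:] creates copy.
Step by step:
`a = [1, 4, 6, 4, 9]` → a = [1, 4, 6, 4, 9]
`b = a[:]` → b = [1, 4, 6, 4, 9]
`a.append(519)` → a = [1, 4, 6, 4, 9, 519]
`print(a)` → prints [1, 4, 6, 4, 9, 519]
`print(b)` → prints [1, 4, 6, 4, 9]

Answer:
[1, 4, 6, 4, 9, 519]
[1, 4, 6, 4, 9]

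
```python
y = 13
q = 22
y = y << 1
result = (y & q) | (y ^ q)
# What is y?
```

Trace:
`y = 13` → y = 13
`q = 22` → q = 22
`y = y << 1` → y = 26
`result = (y & q) | (y ^ q)` → result = 30
So y = 26

Answer: 26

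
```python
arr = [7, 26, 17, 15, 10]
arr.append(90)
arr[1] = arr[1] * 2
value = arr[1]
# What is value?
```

Trace:
`arr = [7, 26, 17, 15, 10]` → arr = [7, 26, 17, 15, 10]
`arr.append(90)` → arr = [7, 26, 17, 15, 10, 90]
`arr[1] = arr[1] * 2` → arr = [7, 52, 17, 15, 10, 90]
`value = arr[1]` → value = 52
So value = 52

Answer: 52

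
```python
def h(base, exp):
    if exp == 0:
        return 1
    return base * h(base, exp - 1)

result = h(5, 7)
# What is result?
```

h(5, 7) = 5 * 5 * 5 * 5 * 5 * 5 * 5 = 78125

Answer: 78125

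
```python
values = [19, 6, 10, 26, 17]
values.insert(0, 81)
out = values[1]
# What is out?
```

Trace:
`values = [19, 6, 10, 26, 17]` → values = [19, 6, 10, 26, 17]
`values.insert(0, 81)` → values = [81, 19, 6, 10, 26, 17]
`out = values[1]` → out = 19
So out = 19

Answer: 19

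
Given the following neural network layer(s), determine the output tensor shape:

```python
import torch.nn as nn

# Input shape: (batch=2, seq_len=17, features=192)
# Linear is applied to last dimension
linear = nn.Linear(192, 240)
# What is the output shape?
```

Input: (2, 17, 192) -> Output: (2, 17, 240)

Answer: (2, 17, 240)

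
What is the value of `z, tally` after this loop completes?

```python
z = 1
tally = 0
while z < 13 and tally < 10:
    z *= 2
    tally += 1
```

Double until >= 13 or 10 iterations
`z, tally` takes the values: (1, 0) → (2, 0) → (2, 1) → (4, 1) → (4, 2) → (8, 2) → (8, 3) → (16, 3) → (16, 4)

Answer: 16, 4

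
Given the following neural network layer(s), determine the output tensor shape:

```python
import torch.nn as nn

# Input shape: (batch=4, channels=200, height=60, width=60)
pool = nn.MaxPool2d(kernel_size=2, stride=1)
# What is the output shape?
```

Input: (4, 200, 60, 60) -> Output: (4, 200, 59, 59)

Answer: (4, 200, 59, 59)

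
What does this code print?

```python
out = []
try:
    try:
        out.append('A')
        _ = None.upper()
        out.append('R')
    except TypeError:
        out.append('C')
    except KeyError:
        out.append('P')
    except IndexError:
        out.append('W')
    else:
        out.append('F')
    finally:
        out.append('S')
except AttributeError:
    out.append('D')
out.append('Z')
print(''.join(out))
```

Execution trace: 'A' (inner try body) → 'S' (inner finally) → 'D' (outer except AttributeError) → 'Z' (after the try/except). Output: ASDZ

Answer: ASDZ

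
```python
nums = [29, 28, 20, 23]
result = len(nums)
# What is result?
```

Trace:
`nums = [29, 28, 20, 23]` → nums = [29, 28, 20, 23]
`result = len(nums)` → result = 4
So result = 4

Answer: 4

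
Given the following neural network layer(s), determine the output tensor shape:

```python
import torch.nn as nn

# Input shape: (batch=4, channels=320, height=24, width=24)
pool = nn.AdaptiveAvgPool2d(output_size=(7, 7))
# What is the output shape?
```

Input: (4, 320, 24, 24) -> Output: (4, 320, 7, 7)

Answer: (4, 320, 7, 7)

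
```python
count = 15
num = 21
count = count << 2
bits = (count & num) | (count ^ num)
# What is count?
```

Trace:
`count = 15` → count = 15
`num = 21` → num = 21
`count = count << 2` → count = 60
`bits = (count & num) | (count ^ num)` → bits = 61
So count = 60

Answer: 60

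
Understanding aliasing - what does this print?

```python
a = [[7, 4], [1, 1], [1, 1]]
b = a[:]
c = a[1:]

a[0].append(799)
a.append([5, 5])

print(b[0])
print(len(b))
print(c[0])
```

Key concept: slice with nested mutation.
Step by step:
`a = [[7, 4], [1, 1], [1, 1]]` → a = [[7, 4], [1, 1], [1, 1]]
`b = a[:]` → b = [[7, 4], [1, 1], [1, 1]]
`c = a[1:]` → c = [[1, 1], [1, 1]]
`a[0].append(799)` → a = [[7, 4, 799], [1, 1], [1, 1]]; b = [[7, 4, 799], [1, 1], [1, 1]]
`a.append([5, 5])` → a = [[7, 4, 799], [1, 1], [1, 1], [5, 5]]
`print(b[0])` → prints [7, 4, 799]
`print(len(b))` → prints 3
`print(c[0])` → prints [1, 1]

Answer:
[7, 4, 799]
3
[1, 1]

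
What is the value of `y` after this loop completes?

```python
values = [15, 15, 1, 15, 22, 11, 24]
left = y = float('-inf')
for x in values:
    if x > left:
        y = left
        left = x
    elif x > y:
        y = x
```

Second largest (with repeats) in [15, 15, 1, 15, 22, 11, 24]
`y` takes the values: -inf → 15 → 22

Answer: 22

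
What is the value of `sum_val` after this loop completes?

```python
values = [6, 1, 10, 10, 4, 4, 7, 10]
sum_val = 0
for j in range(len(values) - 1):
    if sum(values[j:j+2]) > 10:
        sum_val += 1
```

Count windows with sum > 10
`sum_val` takes the values: 0 → 1 → 2 → 3 → 4 → 5

Answer: 5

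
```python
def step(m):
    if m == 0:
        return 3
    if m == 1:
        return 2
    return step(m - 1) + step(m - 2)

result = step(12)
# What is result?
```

Build up from base cases: step(0)=3, step(1)=2, step(2)=5, step(3)=7, step(4)=12, step(5)=19, step(6)=31, ..., step(12)=555

Answer: 555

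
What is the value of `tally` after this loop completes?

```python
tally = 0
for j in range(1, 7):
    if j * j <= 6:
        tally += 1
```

Count numbers where j² ≤ 6
`tally` takes the values: 0 → 1 → 2

Answer: 2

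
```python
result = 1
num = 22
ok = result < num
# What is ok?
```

Trace:
`result = 1` → result = 1
`num = 22` → num = 22
`ok = result < num` → ok = True
So ok = True

Answer: True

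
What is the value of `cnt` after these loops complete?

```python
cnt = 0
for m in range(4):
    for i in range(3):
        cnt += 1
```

4 * 3 = 12
`cnt` takes the values: 0 → 1 → 2 → 3 → 4 → 5 → 6 → 7 → 8 → 9 → 10 → 11 → 12

Answer: 12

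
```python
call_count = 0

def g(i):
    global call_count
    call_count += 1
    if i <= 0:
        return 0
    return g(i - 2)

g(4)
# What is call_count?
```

Linear recursion stepping by 2: 3 calls from i=4 down to ≤0.

Answer: 3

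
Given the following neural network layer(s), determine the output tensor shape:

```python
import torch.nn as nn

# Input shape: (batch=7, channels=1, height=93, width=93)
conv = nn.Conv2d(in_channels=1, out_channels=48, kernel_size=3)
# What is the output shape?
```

Input: (7, 1, 93, 93) -> Output: (7, 48, 91, 91)

Answer: (7, 48, 91, 91)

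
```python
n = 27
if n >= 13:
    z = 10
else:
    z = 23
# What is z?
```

Trace:
`n = 27` → n = 27
`if n >= 13: ...` → n >= 13 is True → z = 10
So z = 10

Answer: 10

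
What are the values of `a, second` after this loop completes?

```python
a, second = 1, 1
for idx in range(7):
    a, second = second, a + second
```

Fibonacci: after 7 iterations
`a, second` takes the values: (1, 1) → (1, 2) → (2, 3) → (3, 5) → (5, 8) → (8, 13) → (13, 21) → (21, 34)

Answer: 21, 34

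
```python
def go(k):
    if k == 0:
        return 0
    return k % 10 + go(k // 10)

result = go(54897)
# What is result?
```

Sum of digits of 54897: 7 + 9 + 8 + 4 + 5 = 33

Answer: 33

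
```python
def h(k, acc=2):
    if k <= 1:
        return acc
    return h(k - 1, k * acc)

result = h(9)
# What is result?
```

Accumulator trace (n, acc): (9, 2) -> (8, 18) -> (7, 144) -> (6, 1008) -> (5, 6048) -> (4, 30240) -> (3, 120960) -> (2, 362880) -> (1, 725760) -> return 725760

Answer: 725760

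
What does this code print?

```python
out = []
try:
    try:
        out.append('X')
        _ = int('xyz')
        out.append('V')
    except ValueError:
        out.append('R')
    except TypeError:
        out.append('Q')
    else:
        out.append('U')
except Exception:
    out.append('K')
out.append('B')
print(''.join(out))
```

Execution trace: 'X' (inner try body) → 'R' (inner except ValueError) → 'B' (after the try/except). Output: XRB

Answer: XRB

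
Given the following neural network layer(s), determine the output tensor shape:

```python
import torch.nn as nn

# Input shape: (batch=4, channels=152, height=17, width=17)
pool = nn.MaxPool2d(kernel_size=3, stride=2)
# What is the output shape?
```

Input: (4, 152, 17, 17) -> Output: (4, 152, 8, 8)

Answer: (4, 152, 8, 8)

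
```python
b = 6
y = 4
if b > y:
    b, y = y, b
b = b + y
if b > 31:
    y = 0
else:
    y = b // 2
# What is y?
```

Trace:
`b = 6` → b = 6
`y = 4` → y = 4
`if b > y: ...` → b > y is True → b = 4; y = 6
`b = b + y` → b = 10
`if b > 31: ...` → b > 31 is False, take else branch → y = 5
So y = 5

Answer: 5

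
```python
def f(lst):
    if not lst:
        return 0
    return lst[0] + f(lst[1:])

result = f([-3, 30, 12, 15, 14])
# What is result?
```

(-3) + 30 + 12 + 15 + 14 + 0 = 68

Answer: 68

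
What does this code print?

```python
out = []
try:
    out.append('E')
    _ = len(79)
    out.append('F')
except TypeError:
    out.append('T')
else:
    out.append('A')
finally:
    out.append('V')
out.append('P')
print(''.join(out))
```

Execution trace: 'E' (try body) → 'T' (except TypeError) → 'V' (finally) → 'P' (after the try/except). Output: ETVP

Answer: ETVP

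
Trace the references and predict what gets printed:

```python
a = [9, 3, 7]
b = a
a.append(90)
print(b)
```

Key concept: basic list aliasing.
Step by step:
`a = [9, 3, 7]` → a = [9, 3, 7]
`b = a` → b = [9, 3, 7] (same object as a)
`a.append(90)` → a = [9, 3, 7, 90] (same object as b); b = [9, 3, 7, 90] (same object as a)
`print(b)` → prints [9, 3, 7, 90]

Answer: [9, 3, 7, 90]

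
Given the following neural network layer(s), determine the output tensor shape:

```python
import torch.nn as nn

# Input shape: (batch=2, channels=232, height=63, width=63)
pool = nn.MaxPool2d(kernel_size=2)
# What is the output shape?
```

Input: (2, 232, 63, 63) -> Output: (2, 232, 31, 31)

Answer: (2, 232, 31, 31)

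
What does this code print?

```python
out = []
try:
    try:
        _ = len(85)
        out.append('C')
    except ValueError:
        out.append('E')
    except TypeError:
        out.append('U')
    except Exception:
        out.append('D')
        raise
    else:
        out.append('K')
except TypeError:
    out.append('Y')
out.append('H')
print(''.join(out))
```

Execution trace: 'U' (except TypeError) → 'H' (after the try/except). Output: UH

Answer: UH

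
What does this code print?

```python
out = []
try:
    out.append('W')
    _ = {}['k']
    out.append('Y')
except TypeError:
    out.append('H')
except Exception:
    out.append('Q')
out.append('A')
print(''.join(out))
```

Execution trace: 'W' (try body) → 'Q' (except Exception) → 'A' (after the try/except). Output: WQA

Answer: WQA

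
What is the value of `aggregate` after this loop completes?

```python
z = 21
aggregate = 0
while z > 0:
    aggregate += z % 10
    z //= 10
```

Sum digits of 21
`aggregate` takes the values: 0 → 1 → 3

Answer: 3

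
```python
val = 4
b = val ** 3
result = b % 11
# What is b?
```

Trace:
`val = 4` → val = 4
`b = val ** 3` → b = 64
`result = b % 11` → result = 9
So b = 64

Answer: 64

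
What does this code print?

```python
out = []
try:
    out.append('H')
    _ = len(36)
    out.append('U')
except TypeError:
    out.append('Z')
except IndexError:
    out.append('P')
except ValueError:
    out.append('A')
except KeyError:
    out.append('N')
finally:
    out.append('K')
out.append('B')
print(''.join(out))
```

Execution trace: 'H' (try body) → 'Z' (except TypeError) → 'K' (finally) → 'B' (after the try/except). Output: HZKB

Answer: HZKB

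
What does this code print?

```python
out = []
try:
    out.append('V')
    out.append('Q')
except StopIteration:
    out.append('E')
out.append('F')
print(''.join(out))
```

Execution trace: 'V' (try body) → 'Q' (try body, no exception) → 'F' (after the try/except). Output: VQF

Answer: VQF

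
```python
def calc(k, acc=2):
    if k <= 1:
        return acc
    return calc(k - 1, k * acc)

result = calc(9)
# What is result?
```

Accumulator trace (n, acc): (9, 2) -> (8, 18) -> (7, 144) -> (6, 1008) -> (5, 6048) -> (4, 30240) -> (3, 120960) -> (2, 362880) -> (1, 725760) -> return 725760

Answer: 725760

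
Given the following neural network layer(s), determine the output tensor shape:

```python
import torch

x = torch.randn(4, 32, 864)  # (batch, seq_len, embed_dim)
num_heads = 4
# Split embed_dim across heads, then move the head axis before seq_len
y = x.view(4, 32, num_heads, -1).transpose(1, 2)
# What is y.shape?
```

Input: (4, 32, 864) -> head_dim = 864 // 4 = 216; after view: (4, 32, 4, 216) -> after transpose(1, 2): (4, 4, 32, 216) -> Output: (4, 4, 32, 216)

Answer: (4, 4, 32, 216)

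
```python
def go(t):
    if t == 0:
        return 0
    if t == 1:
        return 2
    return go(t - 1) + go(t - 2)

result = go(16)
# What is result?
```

Build up from base cases: go(0)=0, go(1)=2, go(2)=2, go(3)=4, go(4)=6, go(5)=10, go(6)=16, ..., go(16)=1974

Answer: 1974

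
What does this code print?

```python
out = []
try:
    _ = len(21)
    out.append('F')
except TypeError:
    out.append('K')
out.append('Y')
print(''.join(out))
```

Execution trace: 'K' (except TypeError) → 'Y' (after the try/except). Output: KY

Answer: KY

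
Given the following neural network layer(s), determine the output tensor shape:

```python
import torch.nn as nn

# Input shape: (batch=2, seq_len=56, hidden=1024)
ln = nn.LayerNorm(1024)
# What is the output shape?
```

Input: (2, 56, 1024) -> Output: (2, 56, 1024)

Answer: (2, 56, 1024)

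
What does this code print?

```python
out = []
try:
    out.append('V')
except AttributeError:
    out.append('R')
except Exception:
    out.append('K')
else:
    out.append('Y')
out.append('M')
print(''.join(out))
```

Execution trace: 'V' (try body, no exception) → 'Y' (else) → 'M' (after the try/except). Output: VYM

Answer: VYM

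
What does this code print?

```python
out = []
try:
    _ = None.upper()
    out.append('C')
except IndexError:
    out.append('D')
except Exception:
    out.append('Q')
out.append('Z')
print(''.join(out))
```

Execution trace: 'Q' (except Exception) → 'Z' (after the try/except). Output: QZ

Answer: QZ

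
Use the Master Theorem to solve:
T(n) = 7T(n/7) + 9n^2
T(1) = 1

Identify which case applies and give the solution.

a=7, b=7, f(n)=9n^2. log_7(7) = 1. Since c=2 > 1 and the regularity condition holds (7(n/7)^2 = (7/7^2)n^2 with 7/7^2 < 1), Case 3 applies: T(n) = Θ(f(n)) = O(n^2).

Answer: O(n^2) - Case 3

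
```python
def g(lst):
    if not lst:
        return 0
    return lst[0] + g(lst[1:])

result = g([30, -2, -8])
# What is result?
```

30 + (-2) + (-8) + 0 = 20

Answer: 20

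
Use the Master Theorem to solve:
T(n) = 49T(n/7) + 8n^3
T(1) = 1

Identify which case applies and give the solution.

a=49, b=7, f(n)=8n^3. log_7(49) = 2. Since c=3 > 2 and the regularity condition holds (49(n/7)^3 = (49/7^3)n^3 with 49/7^3 < 1), Case 3 applies: T(n) = Θ(f(n)) = O(n^3).

Answer: O(n^3) - Case 3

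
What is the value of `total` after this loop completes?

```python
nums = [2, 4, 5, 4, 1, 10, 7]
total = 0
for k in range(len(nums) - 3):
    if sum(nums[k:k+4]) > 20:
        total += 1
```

Count windows with sum > 20
`total` takes the values: 0 → 1

Answer: 1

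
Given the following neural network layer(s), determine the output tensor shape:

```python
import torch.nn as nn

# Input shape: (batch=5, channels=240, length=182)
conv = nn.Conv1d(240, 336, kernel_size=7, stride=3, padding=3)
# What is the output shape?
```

Input: (5, 240, 182) -> Output: (5, 336, 61)

Answer: (5, 336, 61)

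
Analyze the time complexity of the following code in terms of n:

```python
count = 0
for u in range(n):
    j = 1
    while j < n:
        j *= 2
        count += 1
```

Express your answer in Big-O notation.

Each loop level contributes: n × log n. Multiplying the contributions gives O(n log n).

Answer: O(n log n)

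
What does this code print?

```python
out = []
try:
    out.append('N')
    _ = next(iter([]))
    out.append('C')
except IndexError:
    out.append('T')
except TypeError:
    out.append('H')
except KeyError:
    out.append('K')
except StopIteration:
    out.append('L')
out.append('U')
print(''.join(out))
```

Execution trace: 'N' (try body) → 'L' (except StopIteration) → 'U' (after the try/except). Output: NLU

Answer: NLU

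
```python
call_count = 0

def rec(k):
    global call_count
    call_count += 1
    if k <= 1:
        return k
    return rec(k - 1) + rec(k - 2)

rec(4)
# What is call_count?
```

Calls(k) = 1 + Calls(k-1) + Calls(k-2); Calls(0)=Calls(1)=1. For k=4 this gives 9.

Answer: 9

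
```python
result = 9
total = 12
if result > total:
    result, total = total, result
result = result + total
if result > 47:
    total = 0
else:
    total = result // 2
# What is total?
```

Trace:
`result = 9` → result = 9
`total = 12` → total = 12
`if result > total: ...` → result > total is False → no variable changes
`result = result + total` → result = 21
`if result > 47: ...` → result > 47 is False, take else branch → total = 10
So total = 10

Answer: 10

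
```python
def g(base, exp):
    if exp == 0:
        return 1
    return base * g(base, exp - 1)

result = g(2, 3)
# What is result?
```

g(2, 3) = 2 * 2 * 2 = 8

Answer: 8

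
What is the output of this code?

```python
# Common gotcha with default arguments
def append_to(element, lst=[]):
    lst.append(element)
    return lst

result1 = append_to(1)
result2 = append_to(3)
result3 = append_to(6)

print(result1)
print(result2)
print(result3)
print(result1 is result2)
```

Key concept: mutable default argument gotcha.
Step by step:
`result1 = append_to(1)` → result1 = [1]
`result2 = append_to(3)` → result1 = [1, 3] (same object as result2); result2 = [1, 3] (same object as result1)
`result3 = append_to(6)` → result1 = [1, 3, 6] (same object as result2, result3); result2 = [1, 3, 6] (same object as result1, result3); result3 = [1, 3, 6] (same object as result1, result2)
`print(result1)` → prints [1, 3, 6]
`print(result2)` → prints [1, 3, 6]
`print(result3)` → prints [1, 3, 6]
`print(result1 is result2)` → prints True

Answer:
[1, 3, 6]
[1, 3, 6]
[1, 3, 6]
True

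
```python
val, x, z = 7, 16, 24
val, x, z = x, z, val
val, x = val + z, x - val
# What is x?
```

Trace:
`val, x, z = 7, 16, 24` → val = 7; x = 16; z = 24
`val, x, z = x, z, val` → val = 16; x = 24; z = 7
`val, x = val + z, x - val` → val = 23; x = 8
So x = 8

Answer: 8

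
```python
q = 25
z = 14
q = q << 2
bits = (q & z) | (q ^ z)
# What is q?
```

Trace:
`q = 25` → q = 25
`z = 14` → z = 14
`q = q << 2` → q = 100
`bits = (q & z) | (q ^ z)` → bits = 110
So q = 100

Answer: 100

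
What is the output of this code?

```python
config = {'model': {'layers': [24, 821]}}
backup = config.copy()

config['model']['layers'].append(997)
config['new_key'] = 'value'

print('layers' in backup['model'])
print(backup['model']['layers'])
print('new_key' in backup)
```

Key concept: shallow copy gotcha with nested dict.
Step by step:
`config = {'model': {'layers': [24, 821]}}` → config = {'model': {'layers': [24, 821]}}
`backup = config.copy()` → backup = {'model': {'layers': [24, 821]}}
`config['model']['layers'].append(997)` → config = {'model': {'layers': [24, 821, 997]}}; backup = {'model': {'layers': [24, 821, 997]}}
`config['new_key'] = 'value'` → config = {'model': {'layers': [24, 821, 997]}, 'new_key': 'value'}
`print('layers' in backup['model'])` → prints True
`print(backup['model']['layers'])` → prints [24, 821, 997]
`print('new_key' in backup)` → prints False

Answer:
True
[24, 821, 997]
False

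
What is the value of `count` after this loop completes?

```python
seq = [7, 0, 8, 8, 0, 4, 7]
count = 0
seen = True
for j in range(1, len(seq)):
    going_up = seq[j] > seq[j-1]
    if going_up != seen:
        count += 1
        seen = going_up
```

Count direction changes in [7, 0, 8, 8, 0, 4, 7]
`count` takes the values: 0 → 1 → 2 → 3 → 4

Answer: 4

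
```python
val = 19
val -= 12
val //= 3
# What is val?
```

Trace:
`val = 19` → val = 19
`val -= 12` → val = 7
`val //= 3` → val = 2
So val = 2

Answer: 2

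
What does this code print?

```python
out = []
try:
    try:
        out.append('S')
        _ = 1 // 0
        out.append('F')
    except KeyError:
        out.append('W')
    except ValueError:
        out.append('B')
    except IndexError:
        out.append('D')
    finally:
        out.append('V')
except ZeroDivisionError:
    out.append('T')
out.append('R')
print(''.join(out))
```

Execution trace: 'S' (inner try body) → 'V' (inner finally) → 'T' (outer except ZeroDivisionError) → 'R' (after the try/except). Output: SVTR

Answer: SVTR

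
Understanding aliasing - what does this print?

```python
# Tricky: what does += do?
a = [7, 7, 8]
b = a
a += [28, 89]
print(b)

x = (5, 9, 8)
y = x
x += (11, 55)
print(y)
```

Key concept: += behavior differs for mutable vs immutable.
Step by step:
`a = [7, 7, 8]` → a = [7, 7, 8]
`b = a` → b = [7, 7, 8] (same object as a)
`a += [28, 89]` → a = [7, 7, 8, 28, 89] (same object as b); b = [7, 7, 8, 28, 89] (same object as a)
`print(b)` → prints [7, 7, 8, 28, 89]
`x = (5, 9, 8)` → x = (5, 9, 8)
`y = x` → y = (5, 9, 8)
`x += (11, 55)` → x = (5, 9, 8, 11, 55)
`print(y)` → prints (5, 9, 8)

Answer:
[7, 7, 8, 28, 89]
(5, 9, 8)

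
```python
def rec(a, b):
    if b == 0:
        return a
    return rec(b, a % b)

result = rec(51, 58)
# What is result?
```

rec(51, 58) -> rec(58, 51) -> rec(51, 7) -> rec(7, 2) -> rec(2, 1) -> rec(1, 0) -> 1

Answer: 1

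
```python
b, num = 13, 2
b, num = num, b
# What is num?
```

Trace:
`b, num = 13, 2` → b = 13; num = 2
`b, num = num, b` → b = 2; num = 13
So num = 13

Answer: 13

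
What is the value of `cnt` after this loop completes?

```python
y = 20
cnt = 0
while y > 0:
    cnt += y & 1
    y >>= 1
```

Count set bits in 20 (binary: 0b10100)
`cnt` takes the values: 0 → 1 → 2

Answer: 2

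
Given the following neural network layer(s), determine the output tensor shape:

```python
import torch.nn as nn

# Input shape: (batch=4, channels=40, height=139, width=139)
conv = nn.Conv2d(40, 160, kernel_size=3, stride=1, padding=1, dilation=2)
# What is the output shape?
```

Input: (4, 40, 139, 139) -> Output: (4, 160, 137, 137)

Answer: (4, 160, 137, 137)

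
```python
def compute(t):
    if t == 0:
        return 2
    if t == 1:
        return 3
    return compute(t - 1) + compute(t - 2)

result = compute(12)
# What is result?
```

Build up from base cases: compute(0)=2, compute(1)=3, compute(2)=5, compute(3)=8, compute(4)=13, compute(5)=21, compute(6)=34, ..., compute(12)=610

Answer: 610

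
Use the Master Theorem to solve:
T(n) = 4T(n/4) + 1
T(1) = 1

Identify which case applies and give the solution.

a=4, b=4, f(n)=1. log_4(4) = 1. Since c=0 < 1, Case 1 applies: T(n) = Θ(n^log_b(a)) = O(n).

Answer: O(n) - Case 1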